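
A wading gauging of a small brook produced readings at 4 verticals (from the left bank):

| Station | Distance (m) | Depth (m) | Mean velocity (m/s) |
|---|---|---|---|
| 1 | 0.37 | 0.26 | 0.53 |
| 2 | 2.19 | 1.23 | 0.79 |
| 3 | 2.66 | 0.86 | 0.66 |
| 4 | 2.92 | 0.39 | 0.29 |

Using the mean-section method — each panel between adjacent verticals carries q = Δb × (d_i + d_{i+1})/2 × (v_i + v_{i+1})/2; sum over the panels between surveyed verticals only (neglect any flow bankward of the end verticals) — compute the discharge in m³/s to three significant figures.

1.33 m³/s

Panel 1-2: Δb = 1.82 m, d̄ = (0.26+1.23)/2 = 0.745, v̄ = (0.53+0.79)/2 = 0.66 → q = 1.82×0.745×0.66 = 0.8949 m³/s
Panel 2-3: Δb = 0.47 m, d̄ = (1.23+0.86)/2 = 1.045, v̄ = (0.79+0.66)/2 = 0.725 → q = 0.47×1.045×0.725 = 0.3561 m³/s
Panel 3-4: Δb = 0.26 m, d̄ = (0.86+0.39)/2 = 0.625, v̄ = (0.66+0.29)/2 = 0.475 → q = 0.26×0.625×0.475 = 0.07719 m³/s
Q = Σ q = 1.328 m³/s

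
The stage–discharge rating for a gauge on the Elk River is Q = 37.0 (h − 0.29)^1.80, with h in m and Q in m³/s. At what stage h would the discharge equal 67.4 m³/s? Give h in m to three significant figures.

h − h₀ = (Q/C)^(1/b) = (67.4/37.0)^(1/1.80) = 1.395 m
h = 0.29 + 1.395 = 1.685 m

1.69 m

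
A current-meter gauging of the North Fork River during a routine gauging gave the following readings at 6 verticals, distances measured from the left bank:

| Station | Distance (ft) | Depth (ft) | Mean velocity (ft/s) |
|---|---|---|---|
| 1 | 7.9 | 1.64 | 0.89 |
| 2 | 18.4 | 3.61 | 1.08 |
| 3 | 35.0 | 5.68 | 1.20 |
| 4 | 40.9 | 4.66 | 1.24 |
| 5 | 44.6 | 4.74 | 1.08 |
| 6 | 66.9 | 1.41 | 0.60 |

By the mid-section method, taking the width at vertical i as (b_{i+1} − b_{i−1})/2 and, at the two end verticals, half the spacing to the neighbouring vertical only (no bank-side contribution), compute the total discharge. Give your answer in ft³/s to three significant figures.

241 ft³/s

w_1 = (18.4 − 7.9)/2 = 5.25 ft; q_1 = 0.89 × 1.64 × 5.25 = 7.663 ft³/s
w_2 = (35.0 − 7.9)/2 = 13.55 ft; q_2 = 1.08 × 3.61 × 13.55 = 52.83 ft³/s
w_3 = (40.9 − 18.4)/2 = 11.25 ft; q_3 = 1.20 × 5.68 × 11.25 = 76.68 ft³/s
w_4 = (44.6 − 35.0)/2 = 4.8 ft; q_4 = 1.24 × 4.66 × 4.8 = 27.74 ft³/s
w_5 = (66.9 − 40.9)/2 = 13 ft; q_5 = 1.08 × 4.74 × 13 = 66.55 ft³/s
w_6 = (66.9 − 44.6)/2 = 11.15 ft; q_6 = 0.60 × 1.41 × 11.15 = 9.433 ft³/s
Q = Σ qᵢ = 240.9 ft³/s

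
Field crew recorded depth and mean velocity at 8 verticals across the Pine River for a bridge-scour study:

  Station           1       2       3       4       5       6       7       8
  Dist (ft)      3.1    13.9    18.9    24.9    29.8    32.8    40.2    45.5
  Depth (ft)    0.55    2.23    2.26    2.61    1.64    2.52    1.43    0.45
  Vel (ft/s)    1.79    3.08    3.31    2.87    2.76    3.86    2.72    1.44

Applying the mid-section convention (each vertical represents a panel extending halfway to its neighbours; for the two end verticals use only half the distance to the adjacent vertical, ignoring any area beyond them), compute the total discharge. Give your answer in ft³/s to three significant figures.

236 ft³/s

w_1 = (13.9 − 3.1)/2 = 5.4 ft; q_1 = 1.79 × 0.55 × 5.4 = 5.316 ft³/s
w_2 = (18.9 − 3.1)/2 = 7.9 ft; q_2 = 3.08 × 2.23 × 7.9 = 54.26 ft³/s
w_3 = (24.9 − 13.9)/2 = 5.5 ft; q_3 = 3.31 × 2.26 × 5.5 = 41.14 ft³/s
w_4 = (29.8 − 18.9)/2 = 5.45 ft; q_4 = 2.87 × 2.61 × 5.45 = 40.82 ft³/s
w_5 = (32.8 − 24.9)/2 = 3.95 ft; q_5 = 2.76 × 1.64 × 3.95 = 17.88 ft³/s
w_6 = (40.2 − 29.8)/2 = 5.2 ft; q_6 = 3.86 × 2.52 × 5.2 = 50.58 ft³/s
w_7 = (45.5 − 32.8)/2 = 6.35 ft; q_7 = 2.72 × 1.43 × 6.35 = 24.70 ft³/s
w_8 = (45.5 − 40.2)/2 = 2.65 ft; q_8 = 1.44 × 0.45 × 2.65 = 1.717 ft³/s
Q = Σ qᵢ = 236.4 ft³/s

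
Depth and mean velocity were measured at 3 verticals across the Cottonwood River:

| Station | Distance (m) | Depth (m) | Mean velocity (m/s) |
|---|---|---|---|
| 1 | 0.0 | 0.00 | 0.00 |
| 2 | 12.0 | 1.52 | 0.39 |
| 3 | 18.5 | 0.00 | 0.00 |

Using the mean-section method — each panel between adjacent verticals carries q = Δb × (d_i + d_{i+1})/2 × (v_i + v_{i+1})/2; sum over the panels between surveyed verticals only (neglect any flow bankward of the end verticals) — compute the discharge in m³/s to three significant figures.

Panel 1-2: Δb = 12 m, d̄ = (0.00+1.52)/2 = 0.76, v̄ = (0.00+0.39)/2 = 0.195 → q = 12×0.76×0.195 = 1.778 m³/s
Panel 2-3: Δb = 6.5 m, d̄ = (1.52+0.00)/2 = 0.76, v̄ = (0.39+0.00)/2 = 0.195 → q = 6.5×0.76×0.195 = 0.9633 m³/s
Q = Σ q = 2.742 m³/s

2.74 m³/s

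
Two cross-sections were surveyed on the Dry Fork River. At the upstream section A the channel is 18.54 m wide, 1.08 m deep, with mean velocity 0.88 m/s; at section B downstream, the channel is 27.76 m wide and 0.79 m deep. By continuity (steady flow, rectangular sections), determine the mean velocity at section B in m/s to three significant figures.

0.803 m/s

Q = A₁V₁ = (18.54×1.08) × 0.88 = 17.62 m³/s
A₂ = 27.76 × 0.79 = 21.93 m²
V₂ = Q/A₂ = 17.62/21.93 = 0.8035 m/s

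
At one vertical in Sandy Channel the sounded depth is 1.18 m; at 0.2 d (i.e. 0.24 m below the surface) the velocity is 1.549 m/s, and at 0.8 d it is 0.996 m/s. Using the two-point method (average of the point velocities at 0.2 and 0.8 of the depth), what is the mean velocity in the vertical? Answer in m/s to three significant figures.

1.27 m/s

v̄ = (1.549 + 0.996) / 2 = 1.273 m/s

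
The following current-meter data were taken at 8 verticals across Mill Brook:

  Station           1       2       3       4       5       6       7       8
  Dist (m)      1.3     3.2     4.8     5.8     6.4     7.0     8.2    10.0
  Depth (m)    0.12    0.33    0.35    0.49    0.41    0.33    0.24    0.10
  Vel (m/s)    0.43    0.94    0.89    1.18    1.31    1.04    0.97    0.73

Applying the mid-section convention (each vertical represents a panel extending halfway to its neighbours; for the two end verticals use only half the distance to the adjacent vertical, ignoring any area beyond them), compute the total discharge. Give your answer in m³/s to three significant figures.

2.51 m³/s

w_1 = (3.2 − 1.3)/2 = 0.95 m; q_1 = 0.43 × 0.12 × 0.95 = 0.04902 m³/s
w_2 = (4.8 − 1.3)/2 = 1.75 m; q_2 = 0.94 × 0.33 × 1.75 = 0.5429 m³/s
w_3 = (5.8 − 3.2)/2 = 1.3 m; q_3 = 0.89 × 0.35 × 1.3 = 0.4050 m³/s
w_4 = (6.4 − 4.8)/2 = 0.8 m; q_4 = 1.18 × 0.49 × 0.8 = 0.4626 m³/s
w_5 = (7.0 − 5.8)/2 = 0.6 m; q_5 = 1.31 × 0.41 × 0.6 = 0.3223 m³/s
w_6 = (8.2 − 6.4)/2 = 0.9 m; q_6 = 1.04 × 0.33 × 0.9 = 0.3089 m³/s
w_7 = (10.0 − 7.0)/2 = 1.5 m; q_7 = 0.97 × 0.24 × 1.5 = 0.3492 m³/s
w_8 = (10.0 − 8.2)/2 = 0.9 m; q_8 = 0.73 × 0.10 × 0.9 = 0.06570 m³/s
Q = Σ qᵢ = 2.505 m³/s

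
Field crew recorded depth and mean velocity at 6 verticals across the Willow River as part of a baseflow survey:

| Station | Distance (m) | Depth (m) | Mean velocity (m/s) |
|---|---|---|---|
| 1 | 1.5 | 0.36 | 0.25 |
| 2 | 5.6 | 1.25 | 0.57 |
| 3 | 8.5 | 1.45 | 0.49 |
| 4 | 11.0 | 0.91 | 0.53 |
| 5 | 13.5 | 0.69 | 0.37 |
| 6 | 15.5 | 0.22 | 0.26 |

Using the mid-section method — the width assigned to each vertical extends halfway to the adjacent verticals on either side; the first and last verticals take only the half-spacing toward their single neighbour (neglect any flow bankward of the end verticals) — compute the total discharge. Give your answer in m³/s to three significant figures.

w_1 = (5.6 − 1.5)/2 = 2.05 m; q_1 = 0.25 × 0.36 × 2.05 = 0.1845 m³/s
w_2 = (8.5 − 1.5)/2 = 3.5 m; q_2 = 0.57 × 1.25 × 3.5 = 2.494 m³/s
w_3 = (11.0 − 5.6)/2 = 2.7 m; q_3 = 0.49 × 1.45 × 2.7 = 1.918 m³/s
w_4 = (13.5 − 8.5)/2 = 2.5 m; q_4 = 0.53 × 0.91 × 2.5 = 1.206 m³/s
w_5 = (15.5 − 11.0)/2 = 2.25 m; q_5 = 0.37 × 0.69 × 2.25 = 0.5744 m³/s
w_6 = (15.5 − 13.5)/2 = 1 m; q_6 = 0.26 × 0.22 × 1 = 0.05720 m³/s
Q = Σ qᵢ = 6.434 m³/s

6.43 m³/s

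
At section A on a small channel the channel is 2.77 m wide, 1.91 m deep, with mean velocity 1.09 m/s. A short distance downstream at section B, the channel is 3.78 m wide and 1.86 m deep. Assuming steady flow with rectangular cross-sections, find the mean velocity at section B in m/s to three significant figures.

0.820 m/s

Q = A₁V₁ = (2.77×1.91) × 1.09 = 5.767 m³/s
A₂ = 3.78 × 1.86 = 7.031 m²
V₂ = Q/A₂ = 5.767/7.031 = 0.8202 m/s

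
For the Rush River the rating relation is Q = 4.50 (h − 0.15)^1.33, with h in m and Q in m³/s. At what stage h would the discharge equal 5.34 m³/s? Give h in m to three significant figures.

h − h₀ = (Q/C)^(1/b) = (5.34/4.50)^(1/1.33) = 1.137 m
h = 0.15 + 1.137 = 1.287 m

1.29 m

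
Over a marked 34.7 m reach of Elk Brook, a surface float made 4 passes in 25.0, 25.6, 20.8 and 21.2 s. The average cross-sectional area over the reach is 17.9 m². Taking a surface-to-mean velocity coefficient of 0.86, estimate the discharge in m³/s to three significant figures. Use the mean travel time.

t̄ = (25.0 + 25.6 + 20.8 + 21.2) / 4 = 23.15 s
v_surface = L / t̄ = 34.7 / 23.15 = 1.499 m/s
v_mean = 0.86 × 1.499 = 1.289 m/s
Q = A × v_mean = 17.9 × 1.289 = 23.07 m³/s

23.1 m³/s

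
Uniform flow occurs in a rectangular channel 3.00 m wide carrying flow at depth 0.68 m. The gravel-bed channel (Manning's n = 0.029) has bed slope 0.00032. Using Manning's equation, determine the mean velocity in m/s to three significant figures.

A = b·y = 3.00 × 0.68 = 2.040 m²
P = b + 2y = 3.00 + 2×0.68 = 4.360 m
R = A/P = 2.040/4.360 = 0.4679 m
Q = (1/n)·A·R^(2/3)·S^(1/2) = (1/0.029) × 2.040 × 0.4679^(2/3) × 0.00032^(1/2) = 0.7584 m³/s
V = Q/A = 0.7584/2.040 = 0.3718 m/s

0.372 m/s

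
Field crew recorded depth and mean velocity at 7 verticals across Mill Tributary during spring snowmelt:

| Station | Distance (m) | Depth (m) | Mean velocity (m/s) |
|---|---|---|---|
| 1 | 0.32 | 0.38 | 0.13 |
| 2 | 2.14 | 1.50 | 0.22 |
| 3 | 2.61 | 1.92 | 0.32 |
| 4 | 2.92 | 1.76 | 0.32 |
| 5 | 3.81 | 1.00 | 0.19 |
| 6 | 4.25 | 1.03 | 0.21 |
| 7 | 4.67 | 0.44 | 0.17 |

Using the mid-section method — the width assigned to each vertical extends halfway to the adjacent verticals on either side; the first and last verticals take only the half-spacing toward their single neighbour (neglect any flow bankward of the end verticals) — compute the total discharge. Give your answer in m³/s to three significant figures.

w_1 = (2.14 − 0.32)/2 = 0.91 m; q_1 = 0.13 × 0.38 × 0.91 = 0.04495 m³/s
w_2 = (2.61 − 0.32)/2 = 1.145 m; q_2 = 0.22 × 1.50 × 1.145 = 0.3779 m³/s
w_3 = (2.92 − 2.14)/2 = 0.39 m; q_3 = 0.32 × 1.92 × 0.39 = 0.2396 m³/s
w_4 = (3.81 − 2.61)/2 = 0.6 m; q_4 = 0.32 × 1.76 × 0.6 = 0.3379 m³/s
w_5 = (4.25 − 2.92)/2 = 0.665 m; q_5 = 0.19 × 1.00 × 0.665 = 0.1264 m³/s
w_6 = (4.67 − 3.81)/2 = 0.43 m; q_6 = 0.21 × 1.03 × 0.43 = 0.09301 m³/s
w_7 = (4.67 − 4.25)/2 = 0.21 m; q_7 = 0.17 × 0.44 × 0.21 = 0.01571 m³/s
Q = Σ qᵢ = 1.235 m³/s

1.24 m³/s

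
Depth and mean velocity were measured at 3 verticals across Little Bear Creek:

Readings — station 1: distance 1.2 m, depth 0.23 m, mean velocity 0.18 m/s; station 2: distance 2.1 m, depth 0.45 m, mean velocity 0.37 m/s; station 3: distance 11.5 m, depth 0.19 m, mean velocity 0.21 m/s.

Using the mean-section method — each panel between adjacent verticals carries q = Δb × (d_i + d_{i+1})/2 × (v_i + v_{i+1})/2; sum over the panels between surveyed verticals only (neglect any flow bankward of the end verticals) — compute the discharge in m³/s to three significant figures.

0.956 m³/s

Panel 1-2: Δb = 0.9 m, d̄ = (0.23+0.45)/2 = 0.34, v̄ = (0.18+0.37)/2 = 0.275 → q = 0.9×0.34×0.275 = 0.08415 m³/s
Panel 2-3: Δb = 9.4 m, d̄ = (0.45+0.19)/2 = 0.32, v̄ = (0.37+0.21)/2 = 0.29 → q = 9.4×0.32×0.29 = 0.8723 m³/s
Q = Σ q = 0.9565 m³/s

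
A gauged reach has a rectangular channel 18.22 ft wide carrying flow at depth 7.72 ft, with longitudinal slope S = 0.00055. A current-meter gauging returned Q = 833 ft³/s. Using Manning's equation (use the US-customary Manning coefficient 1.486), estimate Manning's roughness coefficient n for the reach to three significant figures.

A = b·y = 18.22 × 7.72 = 140.7 ft²
P = b + 2y = 18.22 + 2×7.72 = 33.66 ft
R = A/P = 140.7/33.66 = 4.179 ft
n = (1.486/Q)·A·R^(2/3)·S^(1/2) = (1.486/833) × 140.7 × 2.594 × 0.02345 = 0.01527

0.0153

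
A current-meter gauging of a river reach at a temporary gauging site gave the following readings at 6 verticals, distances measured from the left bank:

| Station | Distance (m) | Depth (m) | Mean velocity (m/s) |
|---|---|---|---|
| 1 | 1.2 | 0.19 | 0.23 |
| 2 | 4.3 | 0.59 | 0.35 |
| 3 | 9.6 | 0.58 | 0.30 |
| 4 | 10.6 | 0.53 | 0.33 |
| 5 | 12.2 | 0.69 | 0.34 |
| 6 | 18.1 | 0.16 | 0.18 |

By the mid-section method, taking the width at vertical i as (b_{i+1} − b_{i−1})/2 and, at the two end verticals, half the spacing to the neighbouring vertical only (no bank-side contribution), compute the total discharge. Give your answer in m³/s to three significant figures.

w_1 = (4.3 − 1.2)/2 = 1.55 m; q_1 = 0.23 × 0.19 × 1.55 = 0.06774 m³/s
w_2 = (9.6 − 1.2)/2 = 4.2 m; q_2 = 0.35 × 0.59 × 4.2 = 0.8673 m³/s
w_3 = (10.6 − 4.3)/2 = 3.15 m; q_3 = 0.30 × 0.58 × 3.15 = 0.5481 m³/s
w_4 = (12.2 − 9.6)/2 = 1.3 m; q_4 = 0.33 × 0.53 × 1.3 = 0.2274 m³/s
w_5 = (18.1 − 10.6)/2 = 3.75 m; q_5 = 0.34 × 0.69 × 3.75 = 0.8798 m³/s
w_6 = (18.1 − 12.2)/2 = 2.95 m; q_6 = 0.18 × 0.16 × 2.95 = 0.08496 m³/s
Q = Σ qᵢ = 2.675 m³/s

2.68 m³/s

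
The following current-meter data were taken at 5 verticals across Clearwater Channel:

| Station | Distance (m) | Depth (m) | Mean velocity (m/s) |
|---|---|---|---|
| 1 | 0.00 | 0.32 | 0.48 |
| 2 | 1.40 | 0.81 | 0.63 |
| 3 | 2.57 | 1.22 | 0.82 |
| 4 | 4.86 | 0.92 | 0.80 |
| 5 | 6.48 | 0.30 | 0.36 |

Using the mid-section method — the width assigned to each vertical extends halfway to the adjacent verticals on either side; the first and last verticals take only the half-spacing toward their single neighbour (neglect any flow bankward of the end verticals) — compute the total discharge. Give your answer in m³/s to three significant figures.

4.02 m³/s

w_1 = (1.40 − 0.00)/2 = 0.7 m; q_1 = 0.48 × 0.32 × 0.7 = 0.1075 m³/s
w_2 = (2.57 − 0.00)/2 = 1.285 m; q_2 = 0.63 × 0.81 × 1.285 = 0.6557 m³/s
w_3 = (4.86 − 1.40)/2 = 1.73 m; q_3 = 0.82 × 1.22 × 1.73 = 1.731 m³/s
w_4 = (6.48 − 2.57)/2 = 1.955 m; q_4 = 0.80 × 0.92 × 1.955 = 1.439 m³/s
w_5 = (6.48 − 4.86)/2 = 0.81 m; q_5 = 0.36 × 0.30 × 0.81 = 0.08748 m³/s
Q = Σ qᵢ = 4.020 m³/s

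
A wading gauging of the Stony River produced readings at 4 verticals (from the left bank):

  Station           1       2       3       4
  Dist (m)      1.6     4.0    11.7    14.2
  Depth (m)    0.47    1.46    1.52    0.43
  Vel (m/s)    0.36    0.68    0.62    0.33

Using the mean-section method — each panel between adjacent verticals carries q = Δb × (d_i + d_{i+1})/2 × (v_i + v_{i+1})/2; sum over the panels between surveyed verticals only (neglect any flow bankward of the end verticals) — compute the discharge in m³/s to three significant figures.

9.82 m³/s

Panel 1-2: Δb = 2.4 m, d̄ = (0.47+1.46)/2 = 0.965, v̄ = (0.36+0.68)/2 = 0.52 → q = 2.4×0.965×0.52 = 1.204 m³/s
Panel 2-3: Δb = 7.7 m, d̄ = (1.46+1.52)/2 = 1.49, v̄ = (0.68+0.62)/2 = 0.65 → q = 7.7×1.49×0.65 = 7.457 m³/s
Panel 3-4: Δb = 2.5 m, d̄ = (1.52+0.43)/2 = 0.975, v̄ = (0.62+0.33)/2 = 0.475 → q = 2.5×0.975×0.475 = 1.158 m³/s
Q = Σ q = 9.820 m³/s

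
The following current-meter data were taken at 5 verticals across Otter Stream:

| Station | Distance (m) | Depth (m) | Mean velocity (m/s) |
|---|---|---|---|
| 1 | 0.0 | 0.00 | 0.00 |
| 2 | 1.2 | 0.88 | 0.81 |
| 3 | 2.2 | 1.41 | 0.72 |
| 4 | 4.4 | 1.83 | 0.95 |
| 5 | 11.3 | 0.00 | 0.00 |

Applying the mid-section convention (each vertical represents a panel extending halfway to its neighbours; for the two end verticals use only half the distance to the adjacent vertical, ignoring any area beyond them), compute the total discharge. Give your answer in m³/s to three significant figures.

w_2 = (2.2 − 0.0)/2 = 1.1 m; q_2 = 0.81 × 0.88 × 1.1 = 0.7841 m³/s
w_3 = (4.4 − 1.2)/2 = 1.6 m; q_3 = 0.72 × 1.41 × 1.6 = 1.624 m³/s
w_4 = (11.3 − 2.2)/2 = 4.55 m; q_4 = 0.95 × 1.83 × 4.55 = 7.910 m³/s
Stations 1, 5 contribute zero (depth or velocity is 0).
Q = Σ qᵢ = 10.32 m³/s

10.3 m³/s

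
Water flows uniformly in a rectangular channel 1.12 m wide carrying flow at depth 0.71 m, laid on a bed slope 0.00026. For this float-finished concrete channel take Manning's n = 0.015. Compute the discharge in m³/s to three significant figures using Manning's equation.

0.394 m³/s

A = b·y = 1.12 × 0.71 = 0.7952 m²
P = b + 2y = 1.12 + 2×0.71 = 2.540 m
R = A/P = 0.7952/2.540 = 0.3131 m
Q = (1/n)·A·R^(2/3)·S^(1/2) = (1/0.015) × 0.7952 × 0.3131^(2/3) × 0.00026^(1/2) = 0.3941 m³/s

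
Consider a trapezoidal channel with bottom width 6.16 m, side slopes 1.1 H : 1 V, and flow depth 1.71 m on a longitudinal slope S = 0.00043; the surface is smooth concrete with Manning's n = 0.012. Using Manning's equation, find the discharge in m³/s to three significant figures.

27.2 m³/s

A = (b + z·y)·y = (6.16 + 1.1×1.71)×1.71 = 13.75 m²
P = b + 2y√(1+z²) = 6.16 + 2×1.71×√(1+1.1²) = 11.24 m
R = A/P = 13.75/11.24 = 1.223 m
Q = (1/n)·A·R^(2/3)·S^(1/2) = (1/0.012) × 13.75 × 1.223^(2/3) × 0.00043^(1/2) = 27.17 m³/s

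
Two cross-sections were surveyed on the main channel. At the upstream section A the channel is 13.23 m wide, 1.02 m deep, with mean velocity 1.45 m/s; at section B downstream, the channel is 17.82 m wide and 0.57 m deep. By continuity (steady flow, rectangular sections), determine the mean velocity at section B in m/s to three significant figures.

1.93 m/s

Q = A₁V₁ = (13.23×1.02) × 1.45 = 19.57 m³/s
A₂ = 17.82 × 0.57 = 10.16 m²
V₂ = Q/A₂ = 19.57/10.16 = 1.926 m/s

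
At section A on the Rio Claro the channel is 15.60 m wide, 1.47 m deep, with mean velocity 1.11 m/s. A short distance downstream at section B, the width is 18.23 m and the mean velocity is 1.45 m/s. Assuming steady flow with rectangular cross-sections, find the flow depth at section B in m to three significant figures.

Q = A₁V₁ = (15.60×1.47) × 1.11 = 25.45 m³/s
d₂ = Q/(b₂ V₂) = 25.45/(18.23×1.45) = 0.9630 m

0.963 m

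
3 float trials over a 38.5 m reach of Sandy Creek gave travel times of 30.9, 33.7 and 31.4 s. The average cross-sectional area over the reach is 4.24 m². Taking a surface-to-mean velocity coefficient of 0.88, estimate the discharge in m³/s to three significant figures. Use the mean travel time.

t̄ = (30.9 + 33.7 + 31.4) / 3 = 32 s
v_surface = L / t̄ = 38.5 / 32 = 1.203 m/s
v_mean = 0.88 × 1.203 = 1.059 m/s
Q = A × v_mean = 4.24 × 1.059 = 4.489 m³/s

4.49 m³/s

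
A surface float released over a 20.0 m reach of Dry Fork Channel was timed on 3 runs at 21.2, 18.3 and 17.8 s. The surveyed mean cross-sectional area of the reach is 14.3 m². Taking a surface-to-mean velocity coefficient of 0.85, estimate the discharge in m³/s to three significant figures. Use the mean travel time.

12.7 m³/s

t̄ = (21.2 + 18.3 + 17.8) / 3 = 19.1 s
v_surface = L / t̄ = 20.0 / 19.1 = 1.047 m/s
v_mean = 0.85 × 1.047 = 0.8901 m/s
Q = A × v_mean = 14.3 × 0.8901 = 12.73 m³/s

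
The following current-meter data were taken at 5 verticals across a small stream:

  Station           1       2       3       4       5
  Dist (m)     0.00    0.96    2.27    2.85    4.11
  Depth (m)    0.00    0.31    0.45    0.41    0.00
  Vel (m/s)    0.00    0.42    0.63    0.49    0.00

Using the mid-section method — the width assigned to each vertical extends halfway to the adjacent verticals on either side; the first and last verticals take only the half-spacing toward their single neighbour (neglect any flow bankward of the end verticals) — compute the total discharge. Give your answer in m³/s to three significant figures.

0.601 m³/s

w_2 = (2.27 − 0.00)/2 = 1.135 m; q_2 = 0.42 × 0.31 × 1.135 = 0.1478 m³/s
w_3 = (2.85 − 0.96)/2 = 0.945 m; q_3 = 0.63 × 0.45 × 0.945 = 0.2679 m³/s
w_4 = (4.11 − 2.27)/2 = 0.92 m; q_4 = 0.49 × 0.41 × 0.92 = 0.1848 m³/s
Stations 1, 5 contribute zero (depth or velocity is 0).
Q = Σ qᵢ = 0.6005 m³/s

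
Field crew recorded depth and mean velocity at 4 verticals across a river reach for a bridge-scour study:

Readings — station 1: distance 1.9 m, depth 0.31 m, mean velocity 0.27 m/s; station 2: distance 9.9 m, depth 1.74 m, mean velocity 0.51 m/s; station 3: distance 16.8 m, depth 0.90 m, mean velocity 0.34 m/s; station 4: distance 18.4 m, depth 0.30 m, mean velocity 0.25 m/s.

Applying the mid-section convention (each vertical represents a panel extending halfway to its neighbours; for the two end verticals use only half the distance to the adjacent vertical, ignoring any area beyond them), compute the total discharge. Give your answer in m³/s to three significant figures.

8.31 m³/s

w_1 = (9.9 − 1.9)/2 = 4 m; q_1 = 0.27 × 0.31 × 4 = 0.3348 m³/s
w_2 = (16.8 − 1.9)/2 = 7.45 m; q_2 = 0.51 × 1.74 × 7.45 = 6.611 m³/s
w_3 = (18.4 − 9.9)/2 = 4.25 m; q_3 = 0.34 × 0.90 × 4.25 = 1.301 m³/s
w_4 = (18.4 − 16.8)/2 = 0.8 m; q_4 = 0.25 × 0.30 × 0.8 = 0.06000 m³/s
Q = Σ qᵢ = 8.306 m³/s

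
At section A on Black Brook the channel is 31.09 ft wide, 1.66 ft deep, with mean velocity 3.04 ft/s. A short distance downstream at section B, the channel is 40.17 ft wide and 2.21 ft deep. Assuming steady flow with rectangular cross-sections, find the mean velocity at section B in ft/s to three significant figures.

1.77 ft/s

Q = A₁V₁ = (31.09×1.66) × 3.04 = 156.9 ft³/s
A₂ = 40.17 × 2.21 = 88.78 ft²
V₂ = Q/A₂ = 156.9/88.78 = 1.767 ft/s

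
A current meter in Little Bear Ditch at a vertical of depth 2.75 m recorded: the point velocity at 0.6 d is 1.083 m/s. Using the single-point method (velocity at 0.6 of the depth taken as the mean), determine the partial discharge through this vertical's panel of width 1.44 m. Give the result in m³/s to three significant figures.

4.29 m³/s

v̄ = v₀.₆ = 1.083 m/s
q = v̄ × d × w = 1.083 × 2.75 × 1.44 = 4.289 m³/s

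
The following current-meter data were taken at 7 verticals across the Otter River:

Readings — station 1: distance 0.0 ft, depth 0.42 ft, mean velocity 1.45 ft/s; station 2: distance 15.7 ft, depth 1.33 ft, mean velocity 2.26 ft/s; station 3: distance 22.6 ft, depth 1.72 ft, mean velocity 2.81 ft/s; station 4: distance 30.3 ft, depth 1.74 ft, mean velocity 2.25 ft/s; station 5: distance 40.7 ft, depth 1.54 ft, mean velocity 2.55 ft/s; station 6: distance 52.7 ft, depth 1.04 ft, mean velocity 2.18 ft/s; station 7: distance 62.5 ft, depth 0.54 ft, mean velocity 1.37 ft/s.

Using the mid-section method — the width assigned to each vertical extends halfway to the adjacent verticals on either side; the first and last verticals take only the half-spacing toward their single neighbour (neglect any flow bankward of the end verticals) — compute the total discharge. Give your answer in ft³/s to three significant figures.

182 ft³/s

w_1 = (15.7 − 0.0)/2 = 7.85 ft; q_1 = 1.45 × 0.42 × 7.85 = 4.781 ft³/s
w_2 = (22.6 − 0.0)/2 = 11.3 ft; q_2 = 2.26 × 1.33 × 11.3 = 33.97 ft³/s
w_3 = (30.3 − 15.7)/2 = 7.3 ft; q_3 = 2.81 × 1.72 × 7.3 = 35.28 ft³/s
w_4 = (40.7 − 22.6)/2 = 9.05 ft; q_4 = 2.25 × 1.74 × 9.05 = 35.43 ft³/s
w_5 = (52.7 − 30.3)/2 = 11.2 ft; q_5 = 2.55 × 1.54 × 11.2 = 43.98 ft³/s
w_6 = (62.5 − 40.7)/2 = 10.9 ft; q_6 = 2.18 × 1.04 × 10.9 = 24.71 ft³/s
w_7 = (62.5 − 52.7)/2 = 4.9 ft; q_7 = 1.37 × 0.54 × 4.9 = 3.625 ft³/s
Q = Σ qᵢ = 181.8 ft³/s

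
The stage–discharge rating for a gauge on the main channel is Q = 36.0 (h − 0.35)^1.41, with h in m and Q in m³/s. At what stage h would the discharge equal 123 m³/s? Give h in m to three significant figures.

h − h₀ = (Q/C)^(1/b) = (123/36.0)^(1/1.41) = 2.390 m
h = 0.35 + 2.390 = 2.740 m

2.74 m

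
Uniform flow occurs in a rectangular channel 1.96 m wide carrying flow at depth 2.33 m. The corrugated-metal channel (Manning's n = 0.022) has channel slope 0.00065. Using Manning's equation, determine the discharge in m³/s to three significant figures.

A = b·y = 1.96 × 2.33 = 4.567 m²
P = b + 2y = 1.96 + 2×2.33 = 6.620 m
R = A/P = 4.567/6.620 = 0.6898 m
Q = (1/n)·A·R^(2/3)·S^(1/2) = (1/0.022) × 4.567 × 0.6898^(2/3) × 0.00065^(1/2) = 4.132 m³/s

4.13 m³/s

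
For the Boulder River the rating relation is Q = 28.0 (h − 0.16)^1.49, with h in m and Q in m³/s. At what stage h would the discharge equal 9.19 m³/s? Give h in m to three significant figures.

0.633 m

h − h₀ = (Q/C)^(1/b) = (9.19/28.0)^(1/1.49) = 0.4734 m
h = 0.16 + 0.4734 = 0.6334 m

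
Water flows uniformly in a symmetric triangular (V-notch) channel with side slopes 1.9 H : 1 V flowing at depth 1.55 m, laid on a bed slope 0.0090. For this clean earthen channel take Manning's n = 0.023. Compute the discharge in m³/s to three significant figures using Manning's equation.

A = z·y² = 1.9×1.55² = 4.565 m²
P = 2y√(1+z²) = 2×1.55×√(1+1.9²) = 6.656 m
R = A/P = 4.565/6.656 = 0.6858 m
Q = (1/n)·A·R^(2/3)·S^(1/2) = (1/0.023) × 4.565 × 0.6858^(2/3) × 0.0090^(1/2) = 14.64 m³/s

14.6 m³/s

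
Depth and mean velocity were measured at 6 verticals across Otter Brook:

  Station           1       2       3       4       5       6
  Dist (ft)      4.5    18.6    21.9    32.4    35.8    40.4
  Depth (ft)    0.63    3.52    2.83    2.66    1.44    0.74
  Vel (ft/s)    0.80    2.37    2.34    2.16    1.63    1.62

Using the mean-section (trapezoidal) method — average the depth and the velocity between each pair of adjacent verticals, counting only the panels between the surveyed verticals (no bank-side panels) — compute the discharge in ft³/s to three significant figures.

Panel 1-2: Δb = 14.1 ft, d̄ = (0.63+3.52)/2 = 2.075, v̄ = (0.80+2.37)/2 = 1.585 → q = 14.1×2.075×1.585 = 46.37 ft³/s
Panel 2-3: Δb = 3.3 ft, d̄ = (3.52+2.83)/2 = 3.175, v̄ = (2.37+2.34)/2 = 2.355 → q = 3.3×3.175×2.355 = 24.67 ft³/s
Panel 3-4: Δb = 10.5 ft, d̄ = (2.83+2.66)/2 = 2.745, v̄ = (2.34+2.16)/2 = 2.25 → q = 10.5×2.745×2.25 = 64.85 ft³/s
Panel 4-5: Δb = 3.4 ft, d̄ = (2.66+1.44)/2 = 2.05, v̄ = (2.16+1.63)/2 = 1.895 → q = 3.4×2.05×1.895 = 13.21 ft³/s
Panel 5-6: Δb = 4.6 ft, d̄ = (1.44+0.74)/2 = 1.09, v̄ = (1.63+1.62)/2 = 1.625 → q = 4.6×1.09×1.625 = 8.148 ft³/s
Q = Σ q = 157.3 ft³/s

157 ft³/s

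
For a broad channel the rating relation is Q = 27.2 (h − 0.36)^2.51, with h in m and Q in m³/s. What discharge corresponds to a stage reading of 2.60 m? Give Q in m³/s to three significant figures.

206 m³/s

Q = 27.2 × (2.60 − 0.36)^2.51 = 27.2 × 2.24^2.51 = 205.9 m³/s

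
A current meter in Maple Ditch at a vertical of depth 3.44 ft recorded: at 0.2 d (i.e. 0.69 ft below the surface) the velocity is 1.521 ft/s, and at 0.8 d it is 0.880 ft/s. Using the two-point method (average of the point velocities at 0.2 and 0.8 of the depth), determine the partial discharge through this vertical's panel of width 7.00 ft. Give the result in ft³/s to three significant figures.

28.9 ft³/s

v̄ = (1.521 + 0.880) / 2 = 1.201 ft/s
q = v̄ × d × w = 1.201 × 3.44 × 7.00 = 28.91 ft³/s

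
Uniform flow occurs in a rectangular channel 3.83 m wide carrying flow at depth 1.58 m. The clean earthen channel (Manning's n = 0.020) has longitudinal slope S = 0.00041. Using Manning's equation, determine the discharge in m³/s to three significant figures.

5.57 m³/s

A = b·y = 3.83 × 1.58 = 6.051 m²
P = b + 2y = 3.83 + 2×1.58 = 6.990 m
R = A/P = 6.051/6.990 = 0.8657 m
Q = (1/n)·A·R^(2/3)·S^(1/2) = (1/0.020) × 6.051 × 0.8657^(2/3) × 0.00041^(1/2) = 5.565 m³/s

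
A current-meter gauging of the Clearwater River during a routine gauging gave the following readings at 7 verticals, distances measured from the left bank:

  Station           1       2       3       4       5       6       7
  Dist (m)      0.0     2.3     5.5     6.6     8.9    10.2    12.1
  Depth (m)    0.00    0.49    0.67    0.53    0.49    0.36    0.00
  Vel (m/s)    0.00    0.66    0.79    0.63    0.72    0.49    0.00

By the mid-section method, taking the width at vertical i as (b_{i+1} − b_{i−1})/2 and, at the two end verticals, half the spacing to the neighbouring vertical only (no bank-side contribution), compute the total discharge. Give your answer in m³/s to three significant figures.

w_2 = (5.5 − 0.0)/2 = 2.75 m; q_2 = 0.66 × 0.49 × 2.75 = 0.8894 m³/s
w_3 = (6.6 − 2.3)/2 = 2.15 m; q_3 = 0.79 × 0.67 × 2.15 = 1.138 m³/s
w_4 = (8.9 − 5.5)/2 = 1.7 m; q_4 = 0.63 × 0.53 × 1.7 = 0.5676 m³/s
w_5 = (10.2 − 6.6)/2 = 1.8 m; q_5 = 0.72 × 0.49 × 1.8 = 0.6350 m³/s
w_6 = (12.1 − 8.9)/2 = 1.6 m; q_6 = 0.49 × 0.36 × 1.6 = 0.2822 m³/s
Stations 1, 7 contribute zero (depth or velocity is 0).
Q = Σ qᵢ = 3.512 m³/s

3.51 m³/s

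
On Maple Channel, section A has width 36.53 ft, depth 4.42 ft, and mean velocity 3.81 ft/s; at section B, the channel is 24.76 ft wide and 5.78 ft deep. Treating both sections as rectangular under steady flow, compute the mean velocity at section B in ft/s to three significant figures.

4.30 ft/s

Q = A₁V₁ = (36.53×4.42) × 3.81 = 615.2 ft³/s
A₂ = 24.76 × 5.78 = 143.1 ft²
V₂ = Q/A₂ = 615.2/143.1 = 4.299 ft/s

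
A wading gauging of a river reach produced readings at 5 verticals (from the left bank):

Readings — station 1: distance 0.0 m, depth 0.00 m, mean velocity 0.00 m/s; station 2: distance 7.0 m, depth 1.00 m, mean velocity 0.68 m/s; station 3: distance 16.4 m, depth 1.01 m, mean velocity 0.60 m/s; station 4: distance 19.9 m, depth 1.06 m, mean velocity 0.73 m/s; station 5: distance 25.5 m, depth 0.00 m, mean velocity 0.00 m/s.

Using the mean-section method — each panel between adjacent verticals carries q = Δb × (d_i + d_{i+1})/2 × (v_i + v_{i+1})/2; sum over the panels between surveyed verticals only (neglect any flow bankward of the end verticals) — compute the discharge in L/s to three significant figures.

Panel 1-2: Δb = 7 m, d̄ = (0.00+1.00)/2 = 0.5, v̄ = (0.00+0.68)/2 = 0.34 → q = 7×0.5×0.34 = 1.190 m³/s
Panel 2-3: Δb = 9.4 m, d̄ = (1.00+1.01)/2 = 1.005, v̄ = (0.68+0.60)/2 = 0.64 → q = 9.4×1.005×0.64 = 6.046 m³/s
Panel 3-4: Δb = 3.5 m, d̄ = (1.01+1.06)/2 = 1.035, v̄ = (0.60+0.73)/2 = 0.665 → q = 3.5×1.035×0.665 = 2.409 m³/s
Panel 4-5: Δb = 5.6 m, d̄ = (1.06+0.00)/2 = 0.53, v̄ = (0.73+0.00)/2 = 0.365 → q = 5.6×0.53×0.365 = 1.083 m³/s
Q = Σ q = 10.73 m³/s
= 10.73 × 1000 = 10730 L/s

10700 L/s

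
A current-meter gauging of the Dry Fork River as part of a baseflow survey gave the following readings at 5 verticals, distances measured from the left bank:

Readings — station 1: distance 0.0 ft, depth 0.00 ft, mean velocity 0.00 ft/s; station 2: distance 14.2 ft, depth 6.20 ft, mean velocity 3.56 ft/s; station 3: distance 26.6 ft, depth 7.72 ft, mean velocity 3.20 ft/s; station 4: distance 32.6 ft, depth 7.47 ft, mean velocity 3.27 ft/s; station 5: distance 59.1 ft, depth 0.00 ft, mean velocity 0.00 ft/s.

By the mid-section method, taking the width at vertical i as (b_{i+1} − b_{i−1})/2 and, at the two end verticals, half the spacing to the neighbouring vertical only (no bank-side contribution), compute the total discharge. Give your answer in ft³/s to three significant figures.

w_2 = (26.6 − 0.0)/2 = 13.3 ft; q_2 = 3.56 × 6.20 × 13.3 = 293.6 ft³/s
w_3 = (32.6 − 14.2)/2 = 9.2 ft; q_3 = 3.20 × 7.72 × 9.2 = 227.3 ft³/s
w_4 = (59.1 − 26.6)/2 = 16.25 ft; q_4 = 3.27 × 7.47 × 16.25 = 396.9 ft³/s
Stations 1, 5 contribute zero (depth or velocity is 0).
Q = Σ qᵢ = 917.8 ft³/s

918 ft³/s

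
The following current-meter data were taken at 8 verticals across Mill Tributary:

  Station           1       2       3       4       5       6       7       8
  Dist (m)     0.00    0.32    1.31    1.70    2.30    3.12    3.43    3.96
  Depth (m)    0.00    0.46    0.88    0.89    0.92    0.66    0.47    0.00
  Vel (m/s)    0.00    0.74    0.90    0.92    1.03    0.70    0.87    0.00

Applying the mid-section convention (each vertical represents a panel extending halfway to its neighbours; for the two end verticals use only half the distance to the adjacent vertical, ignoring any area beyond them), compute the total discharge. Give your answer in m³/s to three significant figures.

w_2 = (1.31 − 0.00)/2 = 0.655 m; q_2 = 0.74 × 0.46 × 0.655 = 0.2230 m³/s
w_3 = (1.70 − 0.32)/2 = 0.69 m; q_3 = 0.90 × 0.88 × 0.69 = 0.5465 m³/s
w_4 = (2.30 − 1.31)/2 = 0.495 m; q_4 = 0.92 × 0.89 × 0.495 = 0.4053 m³/s
w_5 = (3.12 − 1.70)/2 = 0.71 m; q_5 = 1.03 × 0.92 × 0.71 = 0.6728 m³/s
w_6 = (3.43 − 2.30)/2 = 0.565 m; q_6 = 0.70 × 0.66 × 0.565 = 0.2610 m³/s
w_7 = (3.96 − 3.12)/2 = 0.42 m; q_7 = 0.87 × 0.47 × 0.42 = 0.1717 m³/s
Stations 1, 8 contribute zero (depth or velocity is 0).
Q = Σ qᵢ = 2.280 m³/s

2.28 m³/s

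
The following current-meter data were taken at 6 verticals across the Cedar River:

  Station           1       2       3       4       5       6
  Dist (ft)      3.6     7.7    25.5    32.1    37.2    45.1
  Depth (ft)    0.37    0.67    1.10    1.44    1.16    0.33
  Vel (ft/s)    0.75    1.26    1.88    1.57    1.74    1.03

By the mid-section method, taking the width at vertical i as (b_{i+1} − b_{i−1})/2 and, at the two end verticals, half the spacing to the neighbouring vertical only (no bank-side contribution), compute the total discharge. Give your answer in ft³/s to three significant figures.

w_1 = (7.7 − 3.6)/2 = 2.05 ft; q_1 = 0.75 × 0.37 × 2.05 = 0.5689 ft³/s
w_2 = (25.5 − 3.6)/2 = 10.95 ft; q_2 = 1.26 × 0.67 × 10.95 = 9.244 ft³/s
w_3 = (32.1 − 7.7)/2 = 12.2 ft; q_3 = 1.88 × 1.10 × 12.2 = 25.23 ft³/s
w_4 = (37.2 − 25.5)/2 = 5.85 ft; q_4 = 1.57 × 1.44 × 5.85 = 13.23 ft³/s
w_5 = (45.1 − 32.1)/2 = 6.5 ft; q_5 = 1.74 × 1.16 × 6.5 = 13.12 ft³/s
w_6 = (45.1 − 37.2)/2 = 3.95 ft; q_6 = 1.03 × 0.33 × 3.95 = 1.343 ft³/s
Q = Σ qᵢ = 62.73 ft³/s

62.7 ft³/s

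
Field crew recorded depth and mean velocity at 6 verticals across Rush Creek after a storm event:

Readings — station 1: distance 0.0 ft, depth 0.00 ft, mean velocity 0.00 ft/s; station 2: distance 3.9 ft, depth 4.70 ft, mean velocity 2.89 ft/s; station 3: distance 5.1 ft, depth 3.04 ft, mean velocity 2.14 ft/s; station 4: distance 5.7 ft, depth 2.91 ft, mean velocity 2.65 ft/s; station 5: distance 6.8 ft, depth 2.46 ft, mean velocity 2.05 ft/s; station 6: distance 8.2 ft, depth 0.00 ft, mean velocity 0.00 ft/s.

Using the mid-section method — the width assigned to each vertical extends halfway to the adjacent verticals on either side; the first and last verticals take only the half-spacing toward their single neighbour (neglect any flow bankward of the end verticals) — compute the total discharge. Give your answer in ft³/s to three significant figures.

53.4 ft³/s

w_2 = (5.1 − 0.0)/2 = 2.55 ft; q_2 = 2.89 × 4.70 × 2.55 = 34.64 ft³/s
w_3 = (5.7 − 3.9)/2 = 0.9 ft; q_3 = 2.14 × 3.04 × 0.9 = 5.855 ft³/s
w_4 = (6.8 − 5.1)/2 = 0.85 ft; q_4 = 2.65 × 2.91 × 0.85 = 6.555 ft³/s
w_5 = (8.2 − 5.7)/2 = 1.25 ft; q_5 = 2.05 × 2.46 × 1.25 = 6.304 ft³/s
Stations 1, 6 contribute zero (depth or velocity is 0).
Q = Σ qᵢ = 53.35 ft³/s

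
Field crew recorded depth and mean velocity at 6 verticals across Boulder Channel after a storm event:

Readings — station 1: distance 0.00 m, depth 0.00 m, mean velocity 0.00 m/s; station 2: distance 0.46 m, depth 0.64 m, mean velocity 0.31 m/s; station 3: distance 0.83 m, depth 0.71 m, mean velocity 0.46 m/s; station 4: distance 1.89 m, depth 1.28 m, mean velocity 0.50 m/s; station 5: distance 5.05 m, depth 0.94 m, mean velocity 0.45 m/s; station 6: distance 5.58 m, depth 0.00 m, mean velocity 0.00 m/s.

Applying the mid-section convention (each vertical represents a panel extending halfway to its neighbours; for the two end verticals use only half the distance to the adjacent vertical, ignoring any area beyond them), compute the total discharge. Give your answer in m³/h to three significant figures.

8810 m³/h

w_2 = (0.83 − 0.00)/2 = 0.415 m; q_2 = 0.31 × 0.64 × 0.415 = 0.08234 m³/s
w_3 = (1.89 − 0.46)/2 = 0.715 m; q_3 = 0.46 × 0.71 × 0.715 = 0.2335 m³/s
w_4 = (5.05 − 0.83)/2 = 2.11 m; q_4 = 0.50 × 1.28 × 2.11 = 1.350 m³/s
w_5 = (5.58 − 1.89)/2 = 1.845 m; q_5 = 0.45 × 0.94 × 1.845 = 0.7804 m³/s
Stations 1, 6 contribute zero (depth or velocity is 0).
Q = Σ qᵢ = 2.447 m³/s
= 2.447 × 3600 = 8808 m³/h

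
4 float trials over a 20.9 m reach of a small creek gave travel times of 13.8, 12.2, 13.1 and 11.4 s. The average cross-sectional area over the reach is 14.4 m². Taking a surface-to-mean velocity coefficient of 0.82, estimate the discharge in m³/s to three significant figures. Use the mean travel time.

t̄ = (13.8 + 12.2 + 13.1 + 11.4) / 4 = 12.625 s
v_surface = L / t̄ = 20.9 / 12.625 = 1.655 m/s
v_mean = 0.82 × 1.655 = 1.357 m/s
Q = A × v_mean = 14.4 × 1.357 = 19.55 m³/s

19.5 m³/s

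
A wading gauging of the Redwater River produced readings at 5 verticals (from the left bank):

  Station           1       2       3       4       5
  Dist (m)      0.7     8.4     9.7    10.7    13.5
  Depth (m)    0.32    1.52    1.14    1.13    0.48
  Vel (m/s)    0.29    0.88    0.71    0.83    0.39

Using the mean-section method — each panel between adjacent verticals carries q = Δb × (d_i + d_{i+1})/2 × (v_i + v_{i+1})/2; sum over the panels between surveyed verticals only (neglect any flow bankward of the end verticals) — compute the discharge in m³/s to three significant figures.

Panel 1-2: Δb = 7.7 m, d̄ = (0.32+1.52)/2 = 0.92, v̄ = (0.29+0.88)/2 = 0.585 → q = 7.7×0.92×0.585 = 4.144 m³/s
Panel 2-3: Δb = 1.3 m, d̄ = (1.52+1.14)/2 = 1.33, v̄ = (0.88+0.71)/2 = 0.795 → q = 1.3×1.33×0.795 = 1.375 m³/s
Panel 3-4: Δb = 1 m, d̄ = (1.14+1.13)/2 = 1.135, v̄ = (0.71+0.83)/2 = 0.77 → q = 1×1.135×0.77 = 0.8740 m³/s
Panel 4-5: Δb = 2.8 m, d̄ = (1.13+0.48)/2 = 0.805, v̄ = (0.83+0.39)/2 = 0.61 → q = 2.8×0.805×0.61 = 1.375 m³/s
Q = Σ q = 7.768 m³/s

7.77 m³/s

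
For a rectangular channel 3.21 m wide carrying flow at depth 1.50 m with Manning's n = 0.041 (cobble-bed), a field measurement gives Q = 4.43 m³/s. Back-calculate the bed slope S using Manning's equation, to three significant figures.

A = b·y = 3.21 × 1.50 = 4.815 m²
P = b + 2y = 3.21 + 2×1.50 = 6.210 m
R = A/P = 4.815/6.210 = 0.7754 m
S = (Q·n / (1·A·R^(2/3)))² = (4.43×0.041 / (1×4.815×0.8440))² = 0.001998

0.00200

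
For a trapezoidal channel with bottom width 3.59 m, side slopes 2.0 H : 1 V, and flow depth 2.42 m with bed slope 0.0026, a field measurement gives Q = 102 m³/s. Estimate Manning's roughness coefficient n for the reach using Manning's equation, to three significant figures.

A = (b + z·y)·y = (3.59 + 2.0×2.42)×2.42 = 20.40 m²
P = b + 2y√(1+z²) = 3.59 + 2×2.42×√(1+2.0²) = 14.41 m
R = A/P = 20.40/14.41 = 1.415 m
n = (1/Q)·A·R^(2/3)·S^(1/2) = (1/102) × 20.40 × 1.261 × 0.05099 = 0.01286

0.0129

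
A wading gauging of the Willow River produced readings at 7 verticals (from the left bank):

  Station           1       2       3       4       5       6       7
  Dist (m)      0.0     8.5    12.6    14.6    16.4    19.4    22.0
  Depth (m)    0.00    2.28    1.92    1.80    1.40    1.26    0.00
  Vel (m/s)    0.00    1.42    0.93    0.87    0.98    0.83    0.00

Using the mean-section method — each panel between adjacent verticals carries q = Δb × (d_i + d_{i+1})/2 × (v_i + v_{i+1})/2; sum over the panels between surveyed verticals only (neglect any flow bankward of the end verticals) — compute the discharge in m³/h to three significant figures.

Panel 1-2: Δb = 8.5 m, d̄ = (0.00+2.28)/2 = 1.14, v̄ = (0.00+1.42)/2 = 0.71 → q = 8.5×1.14×0.71 = 6.880 m³/s
Panel 2-3: Δb = 4.1 m, d̄ = (2.28+1.92)/2 = 2.1, v̄ = (1.42+0.93)/2 = 1.175 → q = 4.1×2.1×1.175 = 10.12 m³/s
Panel 3-4: Δb = 2 m, d̄ = (1.92+1.80)/2 = 1.86, v̄ = (0.93+0.87)/2 = 0.9 → q = 2×1.86×0.9 = 3.348 m³/s
Panel 4-5: Δb = 1.8 m, d̄ = (1.80+1.40)/2 = 1.6, v̄ = (0.87+0.98)/2 = 0.925 → q = 1.8×1.6×0.925 = 2.664 m³/s
Panel 5-6: Δb = 3 m, d̄ = (1.40+1.26)/2 = 1.33, v̄ = (0.98+0.83)/2 = 0.905 → q = 3×1.33×0.905 = 3.611 m³/s
Panel 6-7: Δb = 2.6 m, d̄ = (1.26+0.00)/2 = 0.63, v̄ = (0.83+0.00)/2 = 0.415 → q = 2.6×0.63×0.415 = 0.6798 m³/s
Q = Σ q = 27.30 m³/s
= 27.30 × 3600 = 98280 m³/h

98300 m³/h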